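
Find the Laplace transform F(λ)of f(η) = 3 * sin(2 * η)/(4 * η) 3 * atan(2/λ)/4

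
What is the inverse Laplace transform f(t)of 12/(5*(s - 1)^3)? 6*t^2*exp(t)/5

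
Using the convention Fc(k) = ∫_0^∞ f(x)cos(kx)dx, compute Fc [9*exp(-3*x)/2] 27/(2*(k^2 + 9))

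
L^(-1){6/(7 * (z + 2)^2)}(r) 6 * r * exp(-2 * r)/7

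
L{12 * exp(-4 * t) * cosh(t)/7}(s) 12 * (s + 4)/(7 * ((s + 4)^2 - 1))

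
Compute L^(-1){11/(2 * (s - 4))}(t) 11 * exp(4 * t)/2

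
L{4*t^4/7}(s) 96/(7*s^5)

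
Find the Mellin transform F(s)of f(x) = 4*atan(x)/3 -2*pi*sec(pi*s/2)/(3*s)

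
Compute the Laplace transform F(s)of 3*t 3/s^2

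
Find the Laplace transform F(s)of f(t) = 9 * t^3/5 54/(5 * s^4)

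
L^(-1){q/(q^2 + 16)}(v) cos(4 * v)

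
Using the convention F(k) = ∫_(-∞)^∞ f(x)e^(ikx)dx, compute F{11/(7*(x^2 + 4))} 11*pi*exp(-2*Abs(k))/14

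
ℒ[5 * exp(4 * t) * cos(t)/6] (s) 5 * (s - 4)/(6 * ((s - 4)^2 + 1))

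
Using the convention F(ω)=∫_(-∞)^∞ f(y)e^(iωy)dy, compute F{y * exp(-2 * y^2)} sqrt(2) * I * sqrt(pi) * ω * exp(-ω^2/8)/8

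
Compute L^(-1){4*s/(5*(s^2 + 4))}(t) 4*cos(2*t)/5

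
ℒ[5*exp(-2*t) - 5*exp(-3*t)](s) 5/(s + 2) - 5/(s + 3)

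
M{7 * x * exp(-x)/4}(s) 7 * gamma(s+1)/4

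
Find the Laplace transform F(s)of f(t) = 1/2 1/(2 * s)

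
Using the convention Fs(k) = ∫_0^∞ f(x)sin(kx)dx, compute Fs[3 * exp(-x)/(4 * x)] 3 * atan(k)/4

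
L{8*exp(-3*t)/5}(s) 8/(5*(s + 3))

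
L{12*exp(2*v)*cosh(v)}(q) 12*(q - 2)/((q - 2)^2 - 1)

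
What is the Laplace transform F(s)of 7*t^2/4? 7/(2*s^3)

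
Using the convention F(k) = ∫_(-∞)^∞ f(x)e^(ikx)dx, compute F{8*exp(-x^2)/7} 8*sqrt(pi)*exp(-k^2/4)/7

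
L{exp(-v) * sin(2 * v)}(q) 2/((q + 1)^2 + 4)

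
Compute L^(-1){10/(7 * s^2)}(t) 10 * t/7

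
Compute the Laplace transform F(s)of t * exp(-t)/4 1/(4 * (s+1)^2)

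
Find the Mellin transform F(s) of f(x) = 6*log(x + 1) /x -6*pi*csc(pi*s) /(s - 1) 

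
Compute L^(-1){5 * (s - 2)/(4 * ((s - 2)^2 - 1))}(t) 5 * exp(2 * t) * cosh(t)/4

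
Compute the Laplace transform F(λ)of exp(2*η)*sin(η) 1/((λ - 2)^2+1)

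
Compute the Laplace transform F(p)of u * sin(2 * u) 4 * p/(p^2+4)^2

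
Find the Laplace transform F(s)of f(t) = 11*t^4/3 88/s^5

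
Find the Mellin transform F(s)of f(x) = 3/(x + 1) 3 * pi * csc(pi * s)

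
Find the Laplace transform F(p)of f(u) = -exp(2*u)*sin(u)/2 -1/(2*(p - 2)^2+2)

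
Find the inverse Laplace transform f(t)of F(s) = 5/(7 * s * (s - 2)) 5 * exp(t) * sinh(t)/7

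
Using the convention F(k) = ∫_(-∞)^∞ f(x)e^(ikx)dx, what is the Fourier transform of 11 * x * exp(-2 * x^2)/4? 11 * sqrt(2) * I * sqrt(pi) * k * exp(-k^2/8)/32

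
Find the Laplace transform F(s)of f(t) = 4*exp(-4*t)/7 4/(7*(s + 4))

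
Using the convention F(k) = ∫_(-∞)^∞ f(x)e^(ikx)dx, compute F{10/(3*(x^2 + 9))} 10*pi*exp(-3*Abs(k))/9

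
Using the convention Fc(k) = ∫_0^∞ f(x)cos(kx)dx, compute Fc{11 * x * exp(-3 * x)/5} 11 * (9 - k^2)/(5 * (k^2+9)^2)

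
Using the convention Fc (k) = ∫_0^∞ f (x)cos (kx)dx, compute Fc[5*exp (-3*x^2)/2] 5*sqrt (3)*sqrt (pi)*exp (-k^2/12)/12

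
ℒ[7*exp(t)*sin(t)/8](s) 7/(8*((s - 1)^2 + 1))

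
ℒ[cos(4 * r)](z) z/(z^2 + 16)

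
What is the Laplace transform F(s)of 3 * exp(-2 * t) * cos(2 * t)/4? 3 * (s + 2)/(4 * ((s + 2)^2 + 4))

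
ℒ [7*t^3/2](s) 21/s^4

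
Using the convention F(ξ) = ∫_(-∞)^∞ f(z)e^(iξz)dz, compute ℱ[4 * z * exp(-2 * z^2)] sqrt(2) * I * sqrt(pi) * ξ * exp(-ξ^2/8)/2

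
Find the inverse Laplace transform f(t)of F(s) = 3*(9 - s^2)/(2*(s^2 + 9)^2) -3*t*cos(3*t)/2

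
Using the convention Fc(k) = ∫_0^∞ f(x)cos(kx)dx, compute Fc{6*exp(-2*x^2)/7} 3*sqrt(2)*sqrt(pi)*exp(-k^2/8)/14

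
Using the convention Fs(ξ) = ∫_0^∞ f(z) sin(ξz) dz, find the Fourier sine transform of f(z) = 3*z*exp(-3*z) 18*ξ/(ξ^2 + 9) ^2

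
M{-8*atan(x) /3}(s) 4*pi*sec(pi*s/2) /(3*s) 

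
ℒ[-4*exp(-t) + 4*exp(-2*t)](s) 4/(s + 2) - 4/(s + 1)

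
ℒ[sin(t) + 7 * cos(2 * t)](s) 7 * s/(s^2 + 4) + 1/(s^2 + 1)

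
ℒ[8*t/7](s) 8/(7*s^2)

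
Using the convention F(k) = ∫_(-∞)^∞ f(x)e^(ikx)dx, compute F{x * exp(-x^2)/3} I * sqrt(pi) * k * exp(-k^2/4)/6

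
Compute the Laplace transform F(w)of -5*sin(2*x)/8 -5/(4*w^2+16)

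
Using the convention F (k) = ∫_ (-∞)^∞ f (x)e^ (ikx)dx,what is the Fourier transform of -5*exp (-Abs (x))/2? -5/ (k^2 + 1)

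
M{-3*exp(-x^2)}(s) -3*gamma(s/2)/2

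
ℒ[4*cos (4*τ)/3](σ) 4*σ/ (3*(σ^2 + 16))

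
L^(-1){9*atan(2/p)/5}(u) 9*sin(2*u)/(5*u)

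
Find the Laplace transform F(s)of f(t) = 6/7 6/(7*s)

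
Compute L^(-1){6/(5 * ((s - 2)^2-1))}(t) 6 * exp(2 * t) * sinh(t)/5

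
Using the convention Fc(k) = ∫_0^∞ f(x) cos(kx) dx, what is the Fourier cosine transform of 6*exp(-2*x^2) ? 3*sqrt(2)*sqrt(pi)*exp(-k^2/8) /2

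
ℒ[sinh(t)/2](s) 1/(2 * (s^2 - 1))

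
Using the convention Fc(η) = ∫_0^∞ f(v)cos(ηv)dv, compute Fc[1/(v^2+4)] pi*exp(-2*η)/4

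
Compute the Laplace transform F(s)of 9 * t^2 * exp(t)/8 9/(4 * (s - 1)^3)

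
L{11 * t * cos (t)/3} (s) 11 * (s^2 - 1)/ (3 * (s^2 + 1)^2)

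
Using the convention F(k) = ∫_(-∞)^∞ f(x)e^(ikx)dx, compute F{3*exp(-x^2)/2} 3*sqrt(pi)*exp(-k^2/4)/2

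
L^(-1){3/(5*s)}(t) 3/5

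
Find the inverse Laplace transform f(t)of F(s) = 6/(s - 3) 6*exp(3*t)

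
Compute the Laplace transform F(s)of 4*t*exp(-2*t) 4/(s+2)^2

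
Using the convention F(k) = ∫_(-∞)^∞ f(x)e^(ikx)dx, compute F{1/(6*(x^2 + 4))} pi*exp(-2*Abs(k))/12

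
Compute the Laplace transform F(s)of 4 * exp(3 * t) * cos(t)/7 4 * (s - 3)/(7 * ((s - 3)^2 + 1))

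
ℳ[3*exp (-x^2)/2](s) 3*gamma (s/2)/4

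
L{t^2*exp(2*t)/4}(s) 1/(2*(s - 2)^3)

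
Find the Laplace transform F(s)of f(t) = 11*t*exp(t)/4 11/(4*(s - 1)^2)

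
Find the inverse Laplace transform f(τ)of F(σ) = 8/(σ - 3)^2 8*τ*exp(3*τ)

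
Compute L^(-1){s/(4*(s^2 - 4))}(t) cosh(2*t)/4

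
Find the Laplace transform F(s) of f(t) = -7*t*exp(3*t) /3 -7/(3*(s - 3) ^2) 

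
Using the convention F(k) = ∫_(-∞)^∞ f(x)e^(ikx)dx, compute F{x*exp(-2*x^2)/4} sqrt(2)*I*sqrt(pi)*k*exp(-k^2/8)/32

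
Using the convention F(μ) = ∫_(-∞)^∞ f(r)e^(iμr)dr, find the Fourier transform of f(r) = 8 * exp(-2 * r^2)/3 4 * sqrt(2) * sqrt(pi) * exp(-μ^2/8)/3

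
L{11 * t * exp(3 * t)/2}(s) 11/(2 * (s - 3)^2)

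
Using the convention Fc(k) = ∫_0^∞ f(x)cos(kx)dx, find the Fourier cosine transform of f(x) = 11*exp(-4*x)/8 11/(2*(k^2 + 16))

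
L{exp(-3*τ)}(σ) 1/(σ + 3)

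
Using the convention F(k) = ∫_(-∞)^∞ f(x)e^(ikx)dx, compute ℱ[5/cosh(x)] 5*pi/cosh(pi*k/2)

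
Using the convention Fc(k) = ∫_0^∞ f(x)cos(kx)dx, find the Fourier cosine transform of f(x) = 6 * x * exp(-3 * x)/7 6 * (9 - k^2)/(7 * (k^2 + 9)^2)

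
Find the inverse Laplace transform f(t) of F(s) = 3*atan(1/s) 3*sin(t) /t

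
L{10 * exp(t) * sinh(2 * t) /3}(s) 20/(3 * ((s - 1) ^2 - 4) ) 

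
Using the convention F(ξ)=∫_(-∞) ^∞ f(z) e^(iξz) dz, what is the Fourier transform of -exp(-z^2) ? -sqrt(pi)*exp(-ξ^2/4) 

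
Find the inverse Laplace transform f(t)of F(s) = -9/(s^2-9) -3*sinh(3*t)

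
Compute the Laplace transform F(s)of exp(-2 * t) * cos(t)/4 (s + 2)/(4 * ((s + 2)^2 + 1))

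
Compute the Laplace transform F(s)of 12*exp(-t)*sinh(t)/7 12/(7*s*(s + 2))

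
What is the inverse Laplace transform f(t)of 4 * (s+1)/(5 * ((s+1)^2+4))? 4 * exp(-t) * cos(2 * t)/5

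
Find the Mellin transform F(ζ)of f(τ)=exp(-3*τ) gamma(ζ)/3^ζ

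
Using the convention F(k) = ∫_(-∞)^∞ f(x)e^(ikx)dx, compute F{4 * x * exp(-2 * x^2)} sqrt(2) * I * sqrt(pi) * k * exp(-k^2/8)/2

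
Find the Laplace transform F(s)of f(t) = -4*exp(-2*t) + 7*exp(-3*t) 7/(s + 3) - 4/(s + 2)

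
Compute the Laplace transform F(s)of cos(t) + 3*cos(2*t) s/(s^2 + 1) + 3*s/(s^2 + 4)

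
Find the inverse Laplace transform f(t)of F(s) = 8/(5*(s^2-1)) 8*sinh(t)/5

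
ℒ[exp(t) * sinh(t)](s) 1/(s * (s - 2))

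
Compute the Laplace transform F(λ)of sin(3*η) 3/(λ^2 + 9)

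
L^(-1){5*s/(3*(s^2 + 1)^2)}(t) 5*t*sin(t)/6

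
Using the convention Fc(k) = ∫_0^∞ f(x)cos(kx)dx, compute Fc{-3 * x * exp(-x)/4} 3 * (k^2 - 1)/(4 * (k^2 + 1)^2)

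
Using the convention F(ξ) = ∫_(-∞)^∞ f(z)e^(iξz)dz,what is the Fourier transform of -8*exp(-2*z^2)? -4*sqrt(2)*sqrt(pi)*exp(-ξ^2/8)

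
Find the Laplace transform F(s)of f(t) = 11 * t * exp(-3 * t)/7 11/(7 * (s + 3)^2)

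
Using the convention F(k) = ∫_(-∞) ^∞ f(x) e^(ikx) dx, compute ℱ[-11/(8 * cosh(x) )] -11 * pi/(8 * cosh(pi * k/2) ) 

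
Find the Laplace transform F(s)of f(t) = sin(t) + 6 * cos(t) 6 * s/(s^2 + 1) + 1/(s^2 + 1)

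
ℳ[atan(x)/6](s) -pi*sec(pi*s/2)/(12*s)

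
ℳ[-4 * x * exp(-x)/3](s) -4 * gamma(s + 1)/3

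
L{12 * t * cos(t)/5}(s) 12 * (s^2 - 1)/(5 * (s^2 + 1)^2)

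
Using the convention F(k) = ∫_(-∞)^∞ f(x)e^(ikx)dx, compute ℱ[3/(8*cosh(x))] 3*pi/(8*cosh(pi*k/2))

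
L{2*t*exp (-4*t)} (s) 2/ (s + 4)^2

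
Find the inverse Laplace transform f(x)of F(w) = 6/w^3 3*x^2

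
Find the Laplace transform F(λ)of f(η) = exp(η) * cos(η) (λ - 1)/((λ - 1)^2 + 1)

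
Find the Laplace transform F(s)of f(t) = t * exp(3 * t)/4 1/(4 * (s - 3)^2)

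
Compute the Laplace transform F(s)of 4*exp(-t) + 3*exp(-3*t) 3/(s + 3) + 4/(s + 1)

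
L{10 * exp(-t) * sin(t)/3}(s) 10/(3 * ((s + 1)^2 + 1))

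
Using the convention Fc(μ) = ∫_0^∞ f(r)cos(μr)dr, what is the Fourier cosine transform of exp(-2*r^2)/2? sqrt(2)*sqrt(pi)*exp(-μ^2/8)/8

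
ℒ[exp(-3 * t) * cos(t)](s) (s + 3)/((s + 3)^2 + 1)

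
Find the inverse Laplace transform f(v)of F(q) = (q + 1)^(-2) v*exp(-v)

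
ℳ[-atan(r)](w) pi * sec(pi * w/2) /(2 * w) 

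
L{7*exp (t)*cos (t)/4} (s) 7*(s - 1)/ (4*( (s - 1)^2 + 1))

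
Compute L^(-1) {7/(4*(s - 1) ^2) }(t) 7*t*exp(t) /4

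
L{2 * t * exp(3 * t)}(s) 2/(s - 3)^2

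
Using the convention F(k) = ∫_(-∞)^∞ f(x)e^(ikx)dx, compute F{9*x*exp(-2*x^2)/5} 9*sqrt(2)*I*sqrt(pi)*k*exp(-k^2/8)/40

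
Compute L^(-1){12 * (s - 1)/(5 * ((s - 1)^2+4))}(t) 12 * exp(t) * cos(2 * t)/5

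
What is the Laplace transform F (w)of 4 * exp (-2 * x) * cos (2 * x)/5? 4 * (w + 2)/ (5 * ( (w + 2)^2 + 4))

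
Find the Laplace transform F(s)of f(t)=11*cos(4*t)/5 11*s/(5*(s^2 + 16))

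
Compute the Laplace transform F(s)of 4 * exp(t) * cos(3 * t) 4 * (s - 1)/((s - 1)^2 + 9)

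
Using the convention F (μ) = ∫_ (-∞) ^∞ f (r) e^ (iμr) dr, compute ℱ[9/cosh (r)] 9 * pi/cosh (pi * μ/2) 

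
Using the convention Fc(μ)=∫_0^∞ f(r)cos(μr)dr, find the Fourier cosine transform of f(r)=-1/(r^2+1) -pi * exp(-μ)/2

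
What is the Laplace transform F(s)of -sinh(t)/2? -1/(2*s^2-2)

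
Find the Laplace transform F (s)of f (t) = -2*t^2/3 -4/ (3*s^3)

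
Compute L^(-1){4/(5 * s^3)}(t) 2 * t^2/5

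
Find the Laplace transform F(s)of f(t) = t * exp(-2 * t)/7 1/(7 * (s + 2)^2)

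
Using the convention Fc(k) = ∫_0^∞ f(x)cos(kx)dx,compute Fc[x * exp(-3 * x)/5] (9 - k^2)/(5 * (k^2 + 9)^2)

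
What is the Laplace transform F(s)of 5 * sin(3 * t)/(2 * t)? 5 * atan(3/s)/2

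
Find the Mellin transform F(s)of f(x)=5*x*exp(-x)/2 5*gamma(s + 1)/2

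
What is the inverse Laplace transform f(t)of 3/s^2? 3 * t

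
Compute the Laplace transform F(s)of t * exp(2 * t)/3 1/(3 * (s - 2)^2)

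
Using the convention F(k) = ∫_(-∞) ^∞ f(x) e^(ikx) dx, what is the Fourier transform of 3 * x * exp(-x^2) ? 3 * I * sqrt(pi) * k * exp(-k^2/4) /2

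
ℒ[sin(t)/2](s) 1/(2 * (s^2+1))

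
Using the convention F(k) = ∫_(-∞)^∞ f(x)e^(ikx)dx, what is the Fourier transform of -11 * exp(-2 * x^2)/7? -11 * sqrt(2) * sqrt(pi) * exp(-k^2/8)/14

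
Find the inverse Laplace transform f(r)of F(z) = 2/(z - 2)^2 2 * r * exp(2 * r)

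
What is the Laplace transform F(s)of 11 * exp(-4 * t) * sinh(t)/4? 11/(4 * ((s + 4)^2 - 1))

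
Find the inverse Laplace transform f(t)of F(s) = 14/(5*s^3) 7*t^2/5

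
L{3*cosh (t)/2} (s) 3*s/ (2*(s^2 - 1))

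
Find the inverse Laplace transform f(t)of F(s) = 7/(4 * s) 7/4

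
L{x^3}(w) 6/w^4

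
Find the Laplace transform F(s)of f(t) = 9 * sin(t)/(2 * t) 9 * atan(1/s)/2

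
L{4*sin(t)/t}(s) 4*atan(1/s)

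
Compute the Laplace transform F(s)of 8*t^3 48/s^4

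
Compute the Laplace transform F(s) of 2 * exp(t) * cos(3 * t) 2 * (s - 1) /((s - 1) ^2 + 9) 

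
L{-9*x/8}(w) -9/(8*w^2)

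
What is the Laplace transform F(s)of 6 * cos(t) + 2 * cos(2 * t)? 6 * s/(s^2 + 1) + 2 * s/(s^2 + 4)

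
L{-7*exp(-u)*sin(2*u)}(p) -14/((p + 1)^2 + 4)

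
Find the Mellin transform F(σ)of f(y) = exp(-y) gamma(σ)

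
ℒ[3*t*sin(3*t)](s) 18*s/(s^2 + 9)^2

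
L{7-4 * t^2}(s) 7/s - 8/s^3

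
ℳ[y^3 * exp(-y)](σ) gamma(σ + 3) 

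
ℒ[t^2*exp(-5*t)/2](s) (s + 5)^(-3)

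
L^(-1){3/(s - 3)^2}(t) 3 * t * exp(3 * t)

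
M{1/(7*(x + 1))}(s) pi*csc(pi*s)/7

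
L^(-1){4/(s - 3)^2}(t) 4*t*exp(3*t)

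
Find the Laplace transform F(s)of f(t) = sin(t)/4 1/(4 * (s^2 + 1))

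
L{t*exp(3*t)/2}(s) 1/(2*(s - 3)^2)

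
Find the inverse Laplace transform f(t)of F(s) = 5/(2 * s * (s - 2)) 5 * exp(t) * sinh(t)/2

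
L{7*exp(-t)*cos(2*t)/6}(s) 7*(s + 1)/(6*((s + 1)^2 + 4))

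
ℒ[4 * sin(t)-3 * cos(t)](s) 4/(s^2 + 1)-3 * s/(s^2 + 1)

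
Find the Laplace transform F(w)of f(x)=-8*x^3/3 -16/w^4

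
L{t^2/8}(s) 1/(4*s^3)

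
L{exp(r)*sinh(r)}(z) 1/(z*(z - 2))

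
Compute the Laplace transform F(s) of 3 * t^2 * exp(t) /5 6/(5 * (s - 1) ^3) 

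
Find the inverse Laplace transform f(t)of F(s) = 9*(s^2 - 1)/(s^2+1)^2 9*t*cos(t)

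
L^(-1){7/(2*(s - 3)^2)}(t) 7*t*exp(3*t)/2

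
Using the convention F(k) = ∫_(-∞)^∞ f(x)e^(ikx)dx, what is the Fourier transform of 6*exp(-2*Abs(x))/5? 24/(5*(k^2 + 4))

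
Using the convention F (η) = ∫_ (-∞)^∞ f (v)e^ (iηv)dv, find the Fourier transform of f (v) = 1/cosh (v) pi/cosh (pi*η/2)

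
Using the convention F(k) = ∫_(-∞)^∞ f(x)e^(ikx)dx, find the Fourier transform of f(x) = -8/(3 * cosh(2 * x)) -4 * pi/(3 * cosh(pi * k/4))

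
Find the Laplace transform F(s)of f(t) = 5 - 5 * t 5/s - 5/s^2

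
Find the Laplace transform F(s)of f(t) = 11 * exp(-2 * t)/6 11/(6 * (s + 2))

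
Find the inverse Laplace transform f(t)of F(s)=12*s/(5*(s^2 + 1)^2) 6*t*sin(t)/5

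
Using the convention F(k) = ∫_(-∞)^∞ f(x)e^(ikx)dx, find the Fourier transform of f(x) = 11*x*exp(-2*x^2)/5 11*sqrt(2)*I*sqrt(pi)*k*exp(-k^2/8)/40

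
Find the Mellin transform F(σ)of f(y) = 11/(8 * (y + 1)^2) -11 * pi * (σ - 1)/(8 * sin(pi * σ))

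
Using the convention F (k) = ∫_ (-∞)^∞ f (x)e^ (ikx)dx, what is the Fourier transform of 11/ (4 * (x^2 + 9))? 11 * pi * exp (-3 * Abs (k))/12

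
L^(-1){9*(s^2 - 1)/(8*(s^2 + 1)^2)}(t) 9*t*cos(t)/8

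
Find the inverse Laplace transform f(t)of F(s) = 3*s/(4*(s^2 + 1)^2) 3*t*sin(t)/8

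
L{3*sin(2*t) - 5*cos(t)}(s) 6/(s^2 + 4) - 5*s/(s^2 + 1)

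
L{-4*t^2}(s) -8/s^3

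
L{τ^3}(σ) 6/σ^4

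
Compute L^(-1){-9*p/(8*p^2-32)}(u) -9*cosh(2*u)/8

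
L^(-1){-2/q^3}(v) -v^2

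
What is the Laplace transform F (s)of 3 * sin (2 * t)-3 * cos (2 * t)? 6/ (s^2 + 4)-3 * s/ (s^2 + 4)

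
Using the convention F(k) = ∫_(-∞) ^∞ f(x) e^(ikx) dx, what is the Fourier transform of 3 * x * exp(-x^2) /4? 3 * I * sqrt(pi) * k * exp(-k^2/4) /8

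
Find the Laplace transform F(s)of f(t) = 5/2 5/(2 * s)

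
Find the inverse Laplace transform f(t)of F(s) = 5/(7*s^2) 5*t/7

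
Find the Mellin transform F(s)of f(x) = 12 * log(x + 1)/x -12 * pi * csc(pi * s)/(s - 1)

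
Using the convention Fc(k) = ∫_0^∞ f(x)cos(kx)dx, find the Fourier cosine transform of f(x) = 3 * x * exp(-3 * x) 3 * (9 - k^2)/(k^2 + 9)^2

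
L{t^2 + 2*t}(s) 2/s^3 + 2/s^2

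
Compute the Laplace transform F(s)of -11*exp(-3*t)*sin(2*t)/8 -11/(4*(s + 3)^2 + 16)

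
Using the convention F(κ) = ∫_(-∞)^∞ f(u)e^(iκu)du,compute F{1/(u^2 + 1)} pi * exp(-Abs(κ))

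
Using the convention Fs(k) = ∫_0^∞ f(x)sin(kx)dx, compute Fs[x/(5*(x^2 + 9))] pi*exp(-3*k)/10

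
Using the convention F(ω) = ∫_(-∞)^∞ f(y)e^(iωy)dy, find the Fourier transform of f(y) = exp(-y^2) sqrt(pi) * exp(-ω^2/4)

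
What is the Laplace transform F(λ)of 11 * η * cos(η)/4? 11 * (λ^2 - 1)/(4 * (λ^2 + 1)^2)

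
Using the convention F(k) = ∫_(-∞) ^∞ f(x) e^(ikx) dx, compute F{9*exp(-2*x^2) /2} 9*sqrt(2)*sqrt(pi)*exp(-k^2/8) /4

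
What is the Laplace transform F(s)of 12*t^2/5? 24/(5*s^3)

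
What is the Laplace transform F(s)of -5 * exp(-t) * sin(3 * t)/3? -5/((s + 1)^2 + 9)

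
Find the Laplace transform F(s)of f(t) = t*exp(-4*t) (s + 4)^(-2)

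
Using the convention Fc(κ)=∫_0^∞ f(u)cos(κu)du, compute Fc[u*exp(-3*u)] (9 - κ^2)/(κ^2+9)^2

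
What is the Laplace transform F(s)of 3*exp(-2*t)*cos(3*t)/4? 3*(s+2)/(4*((s+2)^2+9))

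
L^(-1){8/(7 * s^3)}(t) 4 * t^2/7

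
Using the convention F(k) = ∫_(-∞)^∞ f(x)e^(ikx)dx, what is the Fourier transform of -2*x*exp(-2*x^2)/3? -sqrt(2)*I*sqrt(pi)*k*exp(-k^2/8)/12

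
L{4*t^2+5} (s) 8/s^3+5/s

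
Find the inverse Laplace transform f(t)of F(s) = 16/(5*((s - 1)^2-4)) 8*exp(t)*sinh(2*t)/5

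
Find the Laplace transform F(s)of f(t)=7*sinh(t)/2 7/(2*(s^2 - 1))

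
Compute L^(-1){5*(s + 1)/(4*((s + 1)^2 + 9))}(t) 5*exp(-t)*cos(3*t)/4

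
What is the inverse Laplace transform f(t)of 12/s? 12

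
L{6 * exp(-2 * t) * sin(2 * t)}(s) 12/((s + 2)^2 + 4)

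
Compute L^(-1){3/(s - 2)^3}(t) 3 * t^2 * exp(2 * t)/2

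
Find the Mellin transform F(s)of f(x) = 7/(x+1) 7 * pi * csc(pi * s)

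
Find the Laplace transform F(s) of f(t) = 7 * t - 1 7/s^2 - 1/s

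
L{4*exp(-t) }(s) 4/(s + 1) 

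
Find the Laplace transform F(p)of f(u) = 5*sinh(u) 5/(p^2 - 1)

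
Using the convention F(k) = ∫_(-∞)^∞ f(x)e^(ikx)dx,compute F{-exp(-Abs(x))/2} -1/(k^2 + 1)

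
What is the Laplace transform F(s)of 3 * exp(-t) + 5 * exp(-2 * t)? 5/(s + 2) + 3/(s + 1)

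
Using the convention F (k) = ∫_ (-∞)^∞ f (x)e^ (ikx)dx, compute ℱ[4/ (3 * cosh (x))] 4 * pi/ (3 * cosh (pi * k/2))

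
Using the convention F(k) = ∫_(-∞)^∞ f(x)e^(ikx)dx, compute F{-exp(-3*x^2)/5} -sqrt(3)*sqrt(pi)*exp(-k^2/12)/15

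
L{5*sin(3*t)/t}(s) 5*atan(3/s)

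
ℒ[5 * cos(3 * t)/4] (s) 5 * s/(4 * (s^2 + 9))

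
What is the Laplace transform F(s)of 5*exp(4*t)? 5/(s - 4)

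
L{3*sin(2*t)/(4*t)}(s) 3*atan(2/s)/4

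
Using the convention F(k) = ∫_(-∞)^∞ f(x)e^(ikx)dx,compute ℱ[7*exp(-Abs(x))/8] 7/(4*(k^2 + 1))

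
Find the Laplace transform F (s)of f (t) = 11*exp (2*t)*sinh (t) 11/ ( (s - 2)^2-1)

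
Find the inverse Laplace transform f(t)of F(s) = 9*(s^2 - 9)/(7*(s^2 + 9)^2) 9*t*cos(3*t)/7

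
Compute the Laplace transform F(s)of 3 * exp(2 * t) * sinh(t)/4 3/(4 * ((s - 2)^2 - 1))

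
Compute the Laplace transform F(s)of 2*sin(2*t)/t 2*atan(2/s)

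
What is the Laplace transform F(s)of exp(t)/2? 1/(2*(s - 1))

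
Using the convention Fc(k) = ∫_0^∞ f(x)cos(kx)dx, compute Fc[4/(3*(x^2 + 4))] pi*exp(-2*k)/3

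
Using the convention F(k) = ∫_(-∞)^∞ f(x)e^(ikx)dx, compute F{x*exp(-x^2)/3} I*sqrt(pi)*k*exp(-k^2/4)/6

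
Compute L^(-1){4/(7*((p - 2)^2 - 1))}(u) 4*exp(2*u)*sinh(u)/7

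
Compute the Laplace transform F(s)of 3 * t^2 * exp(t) 6/(s - 1)^3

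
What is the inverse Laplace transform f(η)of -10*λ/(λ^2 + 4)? -10*cos(2*η)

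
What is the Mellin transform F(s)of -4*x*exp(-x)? -4*gamma(s + 1)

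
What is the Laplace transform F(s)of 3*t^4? 72/s^5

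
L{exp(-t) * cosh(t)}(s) (s + 1)/(s * (s + 2))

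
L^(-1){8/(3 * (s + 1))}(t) 8 * exp(-t)/3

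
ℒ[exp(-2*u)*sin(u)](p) 1/((p + 2)^2 + 1)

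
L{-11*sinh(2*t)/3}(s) -22/(3*s^2 - 12)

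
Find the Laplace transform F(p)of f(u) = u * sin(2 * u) 4 * p/(p^2 + 4)^2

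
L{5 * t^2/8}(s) 5/(4 * s^3)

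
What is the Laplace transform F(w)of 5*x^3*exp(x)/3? 10/(w - 1)^4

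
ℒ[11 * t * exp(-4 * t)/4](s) 11/(4 * (s + 4)^2)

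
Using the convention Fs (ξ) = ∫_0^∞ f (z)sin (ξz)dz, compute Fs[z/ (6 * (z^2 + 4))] pi * exp (-2 * ξ)/12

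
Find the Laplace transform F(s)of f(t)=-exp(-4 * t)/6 -1/(6 * s + 24)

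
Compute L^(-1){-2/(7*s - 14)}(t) -2*exp(2*t)/7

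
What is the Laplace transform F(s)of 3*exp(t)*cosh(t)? 3*(s - 1)/(s*(s - 2))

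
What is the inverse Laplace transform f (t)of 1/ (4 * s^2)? t/4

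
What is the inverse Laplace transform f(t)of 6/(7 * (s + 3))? 6 * exp(-3 * t)/7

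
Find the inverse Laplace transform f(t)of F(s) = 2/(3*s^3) t^2/3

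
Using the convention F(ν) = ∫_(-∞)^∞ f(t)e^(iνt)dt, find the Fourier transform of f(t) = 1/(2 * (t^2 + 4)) pi * exp(-2 * Abs(ν))/4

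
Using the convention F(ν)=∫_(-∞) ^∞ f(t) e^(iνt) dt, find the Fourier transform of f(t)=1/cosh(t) pi/cosh(pi*ν/2) 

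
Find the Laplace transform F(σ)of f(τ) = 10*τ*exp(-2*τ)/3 10/(3*(σ + 2)^2)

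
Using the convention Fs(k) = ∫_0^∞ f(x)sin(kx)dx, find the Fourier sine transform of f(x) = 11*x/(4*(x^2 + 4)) 11*pi*exp(-2*k)/8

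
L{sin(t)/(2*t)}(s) atan(1/s)/2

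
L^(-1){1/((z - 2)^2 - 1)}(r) exp(2 * r) * sinh(r)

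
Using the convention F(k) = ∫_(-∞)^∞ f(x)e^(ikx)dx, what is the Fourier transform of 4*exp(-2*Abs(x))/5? 16/(5*(k^2 + 4))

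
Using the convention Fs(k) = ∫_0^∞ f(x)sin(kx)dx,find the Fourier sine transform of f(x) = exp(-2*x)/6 k/(6*(k^2 + 4))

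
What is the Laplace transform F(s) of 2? 2/s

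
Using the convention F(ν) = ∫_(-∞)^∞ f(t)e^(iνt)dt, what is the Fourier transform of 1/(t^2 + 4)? pi*exp(-2*Abs(ν))/2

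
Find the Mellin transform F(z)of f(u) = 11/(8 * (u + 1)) 11 * pi * csc(pi * z)/8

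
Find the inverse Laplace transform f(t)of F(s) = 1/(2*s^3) t^2/4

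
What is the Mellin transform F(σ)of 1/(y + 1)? pi*csc(pi*σ)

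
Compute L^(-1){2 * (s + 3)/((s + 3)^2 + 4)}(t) 2 * exp(-3 * t) * cos(2 * t)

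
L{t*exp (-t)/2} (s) 1/ (2*(s + 1)^2)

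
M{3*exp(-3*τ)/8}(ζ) 3^(1 - ζ)*gamma(ζ)/8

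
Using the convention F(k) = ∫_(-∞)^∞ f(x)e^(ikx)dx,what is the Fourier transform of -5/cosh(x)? -5 * pi/cosh(pi * k/2)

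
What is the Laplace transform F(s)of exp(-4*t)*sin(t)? 1/((s+4)^2+1)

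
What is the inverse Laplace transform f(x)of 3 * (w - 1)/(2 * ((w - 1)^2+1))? 3 * exp(x) * cos(x)/2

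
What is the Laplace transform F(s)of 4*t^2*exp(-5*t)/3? 8/(3*(s+5)^3)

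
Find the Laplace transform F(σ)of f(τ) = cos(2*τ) σ/(σ^2 + 4)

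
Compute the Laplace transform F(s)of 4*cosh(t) 4*s/(s^2 - 1)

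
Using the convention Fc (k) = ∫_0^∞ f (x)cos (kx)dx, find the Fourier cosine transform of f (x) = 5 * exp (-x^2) 5 * sqrt (pi) * exp (-k^2/4)/2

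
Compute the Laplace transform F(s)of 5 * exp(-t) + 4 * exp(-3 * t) 4/(s + 3) + 5/(s + 1)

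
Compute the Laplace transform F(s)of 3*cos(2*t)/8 3*s/(8*(s^2 + 4))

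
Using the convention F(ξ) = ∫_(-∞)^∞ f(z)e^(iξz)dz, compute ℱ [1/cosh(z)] pi/cosh(pi*ξ/2)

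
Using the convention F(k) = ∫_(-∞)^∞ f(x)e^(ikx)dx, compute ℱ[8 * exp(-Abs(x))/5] 16/(5 * (k^2 + 1))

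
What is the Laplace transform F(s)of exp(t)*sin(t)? 1/((s - 1)^2 + 1)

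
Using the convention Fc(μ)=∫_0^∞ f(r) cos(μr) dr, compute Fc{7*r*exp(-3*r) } 7*(9 - μ^2) /(μ^2 + 9) ^2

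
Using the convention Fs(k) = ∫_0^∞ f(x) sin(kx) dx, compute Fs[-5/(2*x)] -5*pi/4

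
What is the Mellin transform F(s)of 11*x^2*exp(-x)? 11*gamma(s + 2)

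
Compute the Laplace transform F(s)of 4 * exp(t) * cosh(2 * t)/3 4 * (s - 1)/(3 * ((s - 1)^2 - 4))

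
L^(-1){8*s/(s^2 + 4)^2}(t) 2*t*sin(2*t)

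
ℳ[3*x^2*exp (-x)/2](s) 3*gamma (s + 2)/2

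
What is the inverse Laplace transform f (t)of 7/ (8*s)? 7/8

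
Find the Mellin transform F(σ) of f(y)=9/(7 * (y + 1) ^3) 9 * pi * (σ - 2) * (σ - 1) /(14 * sin(pi * σ) ) 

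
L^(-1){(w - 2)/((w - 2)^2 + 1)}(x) exp(2*x)*cos(x)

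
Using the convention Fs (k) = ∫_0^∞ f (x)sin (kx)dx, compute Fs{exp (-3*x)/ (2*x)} atan (k/3)/2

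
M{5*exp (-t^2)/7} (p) 5*gamma (p/2)/14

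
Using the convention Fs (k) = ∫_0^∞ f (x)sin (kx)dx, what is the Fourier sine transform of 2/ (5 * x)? pi/5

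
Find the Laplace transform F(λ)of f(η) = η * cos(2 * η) (λ^2-4)/(λ^2+4)^2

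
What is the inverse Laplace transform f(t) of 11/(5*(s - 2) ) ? 11*exp(2*t) /5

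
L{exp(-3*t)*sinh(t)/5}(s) 1/(5*((s+3)^2 - 1))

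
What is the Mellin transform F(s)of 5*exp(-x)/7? 5*gamma(s)/7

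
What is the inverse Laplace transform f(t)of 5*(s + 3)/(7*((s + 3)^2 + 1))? 5*exp(-3*t)*cos(t)/7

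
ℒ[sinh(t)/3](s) 1/(3 * (s^2 - 1))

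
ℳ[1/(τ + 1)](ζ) pi * csc(pi * ζ)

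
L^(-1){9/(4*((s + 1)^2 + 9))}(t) 3*exp(-t)*sin(3*t)/4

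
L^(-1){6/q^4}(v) v^3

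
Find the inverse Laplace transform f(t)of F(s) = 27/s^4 9 * t^3/2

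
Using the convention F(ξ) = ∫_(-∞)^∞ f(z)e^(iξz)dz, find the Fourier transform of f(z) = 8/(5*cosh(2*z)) 4*pi/(5*cosh(pi*ξ/4))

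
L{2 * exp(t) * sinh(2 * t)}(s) 4/((s - 1)^2 - 4)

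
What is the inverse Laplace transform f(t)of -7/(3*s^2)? -7*t/3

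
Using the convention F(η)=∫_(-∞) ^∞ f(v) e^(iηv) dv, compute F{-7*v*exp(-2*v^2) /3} -7*sqrt(2)*I*sqrt(pi)*η*exp(-η^2/8) /24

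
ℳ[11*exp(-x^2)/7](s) 11*gamma(s/2)/14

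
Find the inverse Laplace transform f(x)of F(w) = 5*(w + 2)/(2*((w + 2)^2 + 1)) 5*exp(-2*x)*cos(x)/2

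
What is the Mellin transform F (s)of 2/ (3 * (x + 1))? 2 * pi * csc (pi * s)/3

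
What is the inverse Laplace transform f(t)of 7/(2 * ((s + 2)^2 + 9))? 7 * exp(-2 * t) * sin(3 * t)/6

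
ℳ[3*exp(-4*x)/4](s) 3*gamma(s)/(4*2^(2*s))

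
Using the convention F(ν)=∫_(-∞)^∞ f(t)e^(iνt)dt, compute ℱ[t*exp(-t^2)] I*sqrt(pi)*ν*exp(-ν^2/4)/2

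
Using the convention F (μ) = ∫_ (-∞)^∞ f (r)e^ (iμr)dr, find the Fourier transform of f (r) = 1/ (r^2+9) pi*exp (-3*Abs (μ))/3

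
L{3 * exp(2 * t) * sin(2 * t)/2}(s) 3/((s - 2)^2 + 4)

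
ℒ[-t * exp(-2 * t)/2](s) -1/(2 * (s + 2)^2)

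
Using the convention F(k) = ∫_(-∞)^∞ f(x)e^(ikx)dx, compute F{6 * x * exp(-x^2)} 3 * I * sqrt(pi) * k * exp(-k^2/4)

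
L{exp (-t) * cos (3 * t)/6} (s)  (s + 1)/ (6 * ( (s + 1)^2 + 9))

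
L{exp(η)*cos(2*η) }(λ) (λ - 1) /((λ - 1) ^2 + 4) 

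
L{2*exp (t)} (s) 2/ (s - 1)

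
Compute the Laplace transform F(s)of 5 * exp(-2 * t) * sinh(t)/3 5/(3 * ((s+2)^2 - 1))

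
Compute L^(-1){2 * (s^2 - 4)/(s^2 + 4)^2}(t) 2 * t * cos(2 * t)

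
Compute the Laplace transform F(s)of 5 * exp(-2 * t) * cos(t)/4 5 * (s + 2)/(4 * ((s + 2)^2 + 1))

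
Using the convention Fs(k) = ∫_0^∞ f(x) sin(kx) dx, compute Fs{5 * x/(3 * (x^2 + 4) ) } 5 * pi * exp(-2 * k) /6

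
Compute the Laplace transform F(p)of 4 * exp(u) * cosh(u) 4 * (p - 1)/(p * (p - 2))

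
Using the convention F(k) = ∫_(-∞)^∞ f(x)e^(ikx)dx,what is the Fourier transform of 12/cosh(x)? 12 * pi/cosh(pi * k/2)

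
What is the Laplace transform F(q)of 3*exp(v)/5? 3/(5*(q - 1))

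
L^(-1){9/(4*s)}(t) 9/4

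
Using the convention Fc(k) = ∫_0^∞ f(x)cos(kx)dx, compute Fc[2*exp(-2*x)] 4/(k^2 + 4)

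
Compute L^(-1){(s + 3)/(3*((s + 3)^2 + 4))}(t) exp(-3*t)*cos(2*t)/3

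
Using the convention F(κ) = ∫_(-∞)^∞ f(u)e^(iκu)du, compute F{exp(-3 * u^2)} sqrt(3) * sqrt(pi) * exp(-κ^2/12)/3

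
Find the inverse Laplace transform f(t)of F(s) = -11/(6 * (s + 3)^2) -11 * t * exp(-3 * t)/6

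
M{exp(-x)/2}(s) gamma(s)/2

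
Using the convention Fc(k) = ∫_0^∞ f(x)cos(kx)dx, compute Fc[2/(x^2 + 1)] pi*exp(-k)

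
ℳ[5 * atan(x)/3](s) -5 * pi * sec(pi * s/2)/(6 * s)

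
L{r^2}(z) 2/z^3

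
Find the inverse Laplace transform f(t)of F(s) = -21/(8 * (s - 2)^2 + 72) -7 * exp(2 * t) * sin(3 * t)/8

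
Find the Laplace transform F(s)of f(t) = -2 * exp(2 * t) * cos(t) 2 * (2 - s)/((s - 2)^2+1)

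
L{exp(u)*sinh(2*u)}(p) 2/((p - 1)^2 - 4)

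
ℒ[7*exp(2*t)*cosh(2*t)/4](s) 7*(s - 2)/(4*s*(s - 4))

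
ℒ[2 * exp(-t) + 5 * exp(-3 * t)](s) 2/(s + 1) + 5/(s + 3)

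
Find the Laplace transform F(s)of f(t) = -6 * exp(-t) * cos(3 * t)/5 6 * (-s - 1)/(5 * ((s + 1)^2 + 9))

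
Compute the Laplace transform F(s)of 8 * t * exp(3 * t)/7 8/(7 * (s - 3)^2)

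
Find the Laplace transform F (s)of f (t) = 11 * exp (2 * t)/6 11/ (6 * (s - 2))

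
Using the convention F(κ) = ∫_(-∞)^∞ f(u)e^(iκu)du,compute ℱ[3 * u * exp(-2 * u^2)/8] 3 * sqrt(2) * I * sqrt(pi) * κ * exp(-κ^2/8)/64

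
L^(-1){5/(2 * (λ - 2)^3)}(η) 5 * η^2 * exp(2 * η)/4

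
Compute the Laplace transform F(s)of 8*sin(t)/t 8*atan(1/s)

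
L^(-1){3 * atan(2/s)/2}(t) 3 * sin(2 * t)/(2 * t)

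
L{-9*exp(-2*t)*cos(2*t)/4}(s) 9*(-s - 2)/(4*((s + 2)^2 + 4))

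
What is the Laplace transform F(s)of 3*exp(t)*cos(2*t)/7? 3*(s - 1)/(7*((s - 1)^2 + 4))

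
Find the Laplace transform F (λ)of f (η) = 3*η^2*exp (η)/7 6/ (7*(λ - 1)^3)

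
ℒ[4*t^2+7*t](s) 7/s^2+8/s^3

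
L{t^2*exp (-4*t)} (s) 2/ (s + 4)^3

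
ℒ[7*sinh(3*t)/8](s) 21/(8*(s^2 - 9))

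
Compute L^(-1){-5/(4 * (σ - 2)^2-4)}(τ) -5 * exp(2 * τ) * sinh(τ)/4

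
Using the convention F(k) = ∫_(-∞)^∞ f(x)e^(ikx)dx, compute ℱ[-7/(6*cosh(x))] -7*pi/(6*cosh(pi*k/2))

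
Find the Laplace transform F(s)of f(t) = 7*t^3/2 21/s^4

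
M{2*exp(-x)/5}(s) 2*gamma(s)/5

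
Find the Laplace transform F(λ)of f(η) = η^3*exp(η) 6/(λ - 1)^4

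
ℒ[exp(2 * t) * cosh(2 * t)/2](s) (s - 2)/(2 * s * (s - 4))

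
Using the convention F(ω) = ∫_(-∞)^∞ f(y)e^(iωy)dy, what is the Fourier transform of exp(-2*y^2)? sqrt(2)*sqrt(pi)*exp(-ω^2/8)/2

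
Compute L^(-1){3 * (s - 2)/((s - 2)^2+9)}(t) 3 * exp(2 * t) * cos(3 * t)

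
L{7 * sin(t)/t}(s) 7 * atan(1/s)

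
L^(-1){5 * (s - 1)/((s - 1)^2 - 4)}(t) 5 * exp(t) * cosh(2 * t)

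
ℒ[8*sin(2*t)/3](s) 16/(3*(s^2 + 4))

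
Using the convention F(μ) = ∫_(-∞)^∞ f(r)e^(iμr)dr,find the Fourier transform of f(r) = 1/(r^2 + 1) pi * exp(-Abs(μ))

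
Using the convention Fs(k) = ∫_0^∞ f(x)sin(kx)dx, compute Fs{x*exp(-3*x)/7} 6*k/(7*(k^2+9)^2)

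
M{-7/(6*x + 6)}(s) -7*pi*csc(pi*s)/6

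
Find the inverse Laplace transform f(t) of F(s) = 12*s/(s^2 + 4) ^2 3*t*sin(2*t) 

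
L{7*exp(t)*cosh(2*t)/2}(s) 7*(s - 1)/(2*((s - 1)^2 - 4))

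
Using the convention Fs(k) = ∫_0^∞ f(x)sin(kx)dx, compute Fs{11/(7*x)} 11*pi/14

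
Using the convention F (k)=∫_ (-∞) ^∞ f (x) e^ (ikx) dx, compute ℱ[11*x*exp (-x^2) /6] 11*I*sqrt (pi)*k*exp (-k^2/4) /12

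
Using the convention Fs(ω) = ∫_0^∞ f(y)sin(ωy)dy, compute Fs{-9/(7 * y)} -9 * pi/14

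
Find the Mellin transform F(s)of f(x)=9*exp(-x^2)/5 9*gamma(s/2)/10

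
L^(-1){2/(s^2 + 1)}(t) 2*sin(t)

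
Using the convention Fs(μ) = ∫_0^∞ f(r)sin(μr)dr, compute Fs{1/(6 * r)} pi/12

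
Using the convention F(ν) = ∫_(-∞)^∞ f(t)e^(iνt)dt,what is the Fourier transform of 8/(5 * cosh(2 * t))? 4 * pi/(5 * cosh(pi * ν/4))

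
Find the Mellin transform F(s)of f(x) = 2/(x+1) 2*pi*csc(pi*s)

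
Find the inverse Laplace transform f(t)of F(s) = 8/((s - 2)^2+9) 8*exp(2*t)*sin(3*t)/3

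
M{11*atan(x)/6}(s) -11*pi*sec(pi*s/2)/(12*s)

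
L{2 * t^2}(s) 4/s^3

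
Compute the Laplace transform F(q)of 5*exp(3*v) 5/(q - 3)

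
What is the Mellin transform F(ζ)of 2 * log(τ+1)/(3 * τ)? -2 * pi * csc(pi * ζ)/(3 * ζ - 3)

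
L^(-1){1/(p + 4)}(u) exp(-4 * u)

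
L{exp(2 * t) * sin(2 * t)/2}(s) 1/((s - 2)^2 + 4)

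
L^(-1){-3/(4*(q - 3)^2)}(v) -3*v*exp(3*v)/4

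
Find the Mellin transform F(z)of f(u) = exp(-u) gamma(z)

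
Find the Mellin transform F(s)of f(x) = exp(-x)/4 gamma(s)/4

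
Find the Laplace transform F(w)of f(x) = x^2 2/w^3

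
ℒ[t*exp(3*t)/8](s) 1/(8*(s - 3)^2)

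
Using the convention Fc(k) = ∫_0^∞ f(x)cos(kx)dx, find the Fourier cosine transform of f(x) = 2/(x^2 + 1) pi*exp(-k)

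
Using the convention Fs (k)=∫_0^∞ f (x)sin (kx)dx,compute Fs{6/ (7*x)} 3*pi/7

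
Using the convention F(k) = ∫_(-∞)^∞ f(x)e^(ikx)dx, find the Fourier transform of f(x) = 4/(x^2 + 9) 4 * pi * exp(-3 * Abs(k))/3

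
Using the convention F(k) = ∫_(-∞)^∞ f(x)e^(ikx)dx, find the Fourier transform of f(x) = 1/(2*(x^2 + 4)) pi*exp(-2*Abs(k))/4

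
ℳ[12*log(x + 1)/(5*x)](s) -12*pi*csc(pi*s)/(5*s - 5)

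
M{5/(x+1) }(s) 5 * pi * csc(pi * s) 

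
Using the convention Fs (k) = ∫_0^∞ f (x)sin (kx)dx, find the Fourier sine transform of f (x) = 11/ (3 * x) 11 * pi/6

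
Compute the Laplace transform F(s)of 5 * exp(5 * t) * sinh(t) 5/((s - 5)^2 - 1)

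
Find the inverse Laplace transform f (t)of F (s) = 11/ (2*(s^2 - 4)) 11*sinh (2*t)/4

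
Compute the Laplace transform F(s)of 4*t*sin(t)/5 8*s/(5*(s^2 + 1)^2)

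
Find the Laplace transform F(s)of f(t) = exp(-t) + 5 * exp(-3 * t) 1/(s + 1) + 5/(s + 3)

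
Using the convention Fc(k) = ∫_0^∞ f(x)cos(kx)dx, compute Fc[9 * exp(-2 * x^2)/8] 9 * sqrt(2) * sqrt(pi) * exp(-k^2/8)/32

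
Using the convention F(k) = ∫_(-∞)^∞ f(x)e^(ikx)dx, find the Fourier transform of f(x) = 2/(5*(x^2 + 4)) pi*exp(-2*Abs(k))/5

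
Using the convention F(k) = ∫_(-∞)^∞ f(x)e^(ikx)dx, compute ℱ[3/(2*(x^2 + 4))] 3*pi*exp(-2*Abs(k))/4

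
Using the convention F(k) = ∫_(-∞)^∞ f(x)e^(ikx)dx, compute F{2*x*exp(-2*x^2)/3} sqrt(2)*I*sqrt(pi)*k*exp(-k^2/8)/12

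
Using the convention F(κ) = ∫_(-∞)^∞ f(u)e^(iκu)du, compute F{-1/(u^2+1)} -pi*exp(-Abs(κ))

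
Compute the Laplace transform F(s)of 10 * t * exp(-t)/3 10/(3 * (s+1)^2)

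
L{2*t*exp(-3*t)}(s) 2/(s + 3)^2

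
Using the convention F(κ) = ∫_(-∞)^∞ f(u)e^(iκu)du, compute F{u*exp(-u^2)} I*sqrt(pi)*κ*exp(-κ^2/4)/2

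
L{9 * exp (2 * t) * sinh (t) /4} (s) 9/ (4 * ( (s - 2) ^2 - 1) ) 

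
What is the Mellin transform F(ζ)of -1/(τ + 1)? -pi*csc(pi*ζ)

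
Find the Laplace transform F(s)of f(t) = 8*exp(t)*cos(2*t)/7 8*(s - 1)/(7*((s - 1)^2 + 4))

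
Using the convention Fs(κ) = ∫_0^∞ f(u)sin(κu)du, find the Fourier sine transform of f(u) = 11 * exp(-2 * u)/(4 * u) 11 * atan(κ/2)/4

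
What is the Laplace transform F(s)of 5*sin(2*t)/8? 5/(4*(s^2+4))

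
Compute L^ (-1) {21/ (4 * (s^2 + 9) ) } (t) 7 * sin (3 * t) /4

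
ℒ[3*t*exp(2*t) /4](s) 3/(4*(s - 2) ^2) 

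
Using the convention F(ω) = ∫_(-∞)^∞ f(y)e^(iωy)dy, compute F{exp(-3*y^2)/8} sqrt(3)*sqrt(pi)*exp(-ω^2/12)/24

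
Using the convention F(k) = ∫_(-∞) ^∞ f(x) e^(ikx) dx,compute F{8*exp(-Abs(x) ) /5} 16/(5*(k^2 + 1) ) 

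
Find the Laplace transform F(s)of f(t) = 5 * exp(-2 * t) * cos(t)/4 5 * (s + 2)/(4 * ((s + 2)^2 + 1))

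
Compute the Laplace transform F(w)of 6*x 6/w^2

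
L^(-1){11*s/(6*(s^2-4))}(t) 11*cosh(2*t)/6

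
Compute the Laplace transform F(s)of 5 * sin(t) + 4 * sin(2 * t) 5/(s^2 + 1) + 8/(s^2 + 4)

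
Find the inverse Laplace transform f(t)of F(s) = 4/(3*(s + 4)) 4*exp(-4*t)/3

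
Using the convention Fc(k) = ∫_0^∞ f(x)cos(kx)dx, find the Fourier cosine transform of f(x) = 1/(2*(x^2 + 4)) pi*exp(-2*k)/8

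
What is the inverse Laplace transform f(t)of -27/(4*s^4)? -9*t^3/8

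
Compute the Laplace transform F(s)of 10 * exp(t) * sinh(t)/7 10/(7 * s * (s - 2))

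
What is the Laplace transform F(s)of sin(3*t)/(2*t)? atan(3/s)/2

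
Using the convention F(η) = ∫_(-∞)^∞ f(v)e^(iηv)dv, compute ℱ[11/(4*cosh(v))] 11*pi/(4*cosh(pi*η/2))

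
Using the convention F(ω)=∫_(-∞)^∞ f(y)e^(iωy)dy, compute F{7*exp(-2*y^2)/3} 7*sqrt(2)*sqrt(pi)*exp(-ω^2/8)/6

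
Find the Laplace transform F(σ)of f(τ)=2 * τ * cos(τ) 2 * (σ^2 - 1)/(σ^2 + 1)^2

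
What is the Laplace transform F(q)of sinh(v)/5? 1/(5*(q^2 - 1))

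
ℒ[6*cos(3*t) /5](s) 6*s/(5*(s^2 + 9) ) 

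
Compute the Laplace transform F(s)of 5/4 5/(4*s)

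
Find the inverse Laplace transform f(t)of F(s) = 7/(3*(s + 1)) 7*exp(-t)/3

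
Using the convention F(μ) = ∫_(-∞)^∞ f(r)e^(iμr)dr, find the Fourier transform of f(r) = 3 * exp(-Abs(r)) 6/(μ^2 + 1)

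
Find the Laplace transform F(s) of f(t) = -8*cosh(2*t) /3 -8*s/(3*s^2-12) 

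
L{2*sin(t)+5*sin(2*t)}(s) 2/(s^2+1)+10/(s^2+4)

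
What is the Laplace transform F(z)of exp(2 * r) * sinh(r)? 1/((z - 2)^2 - 1)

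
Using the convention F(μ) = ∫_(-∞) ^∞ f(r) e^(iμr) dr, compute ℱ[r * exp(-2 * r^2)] sqrt(2) * I * sqrt(pi) * μ * exp(-μ^2/8) /8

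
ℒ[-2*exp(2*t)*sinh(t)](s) -2/((s - 2)^2 - 1)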